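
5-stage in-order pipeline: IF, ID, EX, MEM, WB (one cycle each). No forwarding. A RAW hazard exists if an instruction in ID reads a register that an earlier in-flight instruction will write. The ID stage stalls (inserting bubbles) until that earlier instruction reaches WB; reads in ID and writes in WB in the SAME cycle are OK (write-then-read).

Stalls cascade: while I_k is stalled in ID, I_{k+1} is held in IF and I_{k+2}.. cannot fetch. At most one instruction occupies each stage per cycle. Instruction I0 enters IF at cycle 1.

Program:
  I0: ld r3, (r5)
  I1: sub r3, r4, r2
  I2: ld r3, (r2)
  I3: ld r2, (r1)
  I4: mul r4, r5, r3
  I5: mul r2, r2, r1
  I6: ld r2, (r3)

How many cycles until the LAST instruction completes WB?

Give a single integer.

I0 ld r3 <- r5: IF@1 ID@2 stall=0 (-) EX@3 MEM@4 WB@5
I1 sub r3 <- r4,r2: IF@2 ID@3 stall=0 (-) EX@4 MEM@5 WB@6
I2 ld r3 <- r2: IF@3 ID@4 stall=0 (-) EX@5 MEM@6 WB@7
I3 ld r2 <- r1: IF@4 ID@5 stall=0 (-) EX@6 MEM@7 WB@8
I4 mul r4 <- r5,r3: IF@5 ID@6 stall=1 (RAW on I2.r3 (WB@7)) EX@8 MEM@9 WB@10
I5 mul r2 <- r2,r1: IF@6 ID@8 stall=0 (-) EX@9 MEM@10 WB@11
I6 ld r2 <- r3: IF@8 ID@9 stall=0 (-) EX@10 MEM@11 WB@12

Answer: 12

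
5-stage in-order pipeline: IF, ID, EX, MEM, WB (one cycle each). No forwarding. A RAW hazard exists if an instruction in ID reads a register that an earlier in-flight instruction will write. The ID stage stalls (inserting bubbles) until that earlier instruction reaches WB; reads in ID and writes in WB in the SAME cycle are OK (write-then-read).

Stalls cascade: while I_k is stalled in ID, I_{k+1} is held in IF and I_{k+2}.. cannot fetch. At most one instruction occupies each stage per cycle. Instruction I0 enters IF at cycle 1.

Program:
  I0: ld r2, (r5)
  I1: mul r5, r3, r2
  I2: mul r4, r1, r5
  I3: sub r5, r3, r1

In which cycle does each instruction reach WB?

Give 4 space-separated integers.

Answer: 5 8 11 12

Derivation:
I0 ld r2 <- r5: IF@1 ID@2 stall=0 (-) EX@3 MEM@4 WB@5
I1 mul r5 <- r3,r2: IF@2 ID@3 stall=2 (RAW on I0.r2 (WB@5)) EX@6 MEM@7 WB@8
I2 mul r4 <- r1,r5: IF@3 ID@6 stall=2 (RAW on I1.r5 (WB@8)) EX@9 MEM@10 WB@11
I3 sub r5 <- r3,r1: IF@6 ID@9 stall=0 (-) EX@10 MEM@11 WB@12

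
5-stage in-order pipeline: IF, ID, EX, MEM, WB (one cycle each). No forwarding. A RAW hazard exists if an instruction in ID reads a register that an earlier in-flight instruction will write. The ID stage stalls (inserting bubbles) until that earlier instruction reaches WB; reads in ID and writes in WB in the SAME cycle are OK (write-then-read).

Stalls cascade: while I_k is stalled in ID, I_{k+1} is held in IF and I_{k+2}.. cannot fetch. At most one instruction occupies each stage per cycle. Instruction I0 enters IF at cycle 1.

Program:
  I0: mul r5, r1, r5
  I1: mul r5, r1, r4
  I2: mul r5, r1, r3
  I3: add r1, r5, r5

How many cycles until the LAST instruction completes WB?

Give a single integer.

Answer: 10

Derivation:
I0 mul r5 <- r1,r5: IF@1 ID@2 stall=0 (-) EX@3 MEM@4 WB@5
I1 mul r5 <- r1,r4: IF@2 ID@3 stall=0 (-) EX@4 MEM@5 WB@6
I2 mul r5 <- r1,r3: IF@3 ID@4 stall=0 (-) EX@5 MEM@6 WB@7
I3 add r1 <- r5,r5: IF@4 ID@5 stall=2 (RAW on I2.r5 (WB@7)) EX@8 MEM@9 WB@10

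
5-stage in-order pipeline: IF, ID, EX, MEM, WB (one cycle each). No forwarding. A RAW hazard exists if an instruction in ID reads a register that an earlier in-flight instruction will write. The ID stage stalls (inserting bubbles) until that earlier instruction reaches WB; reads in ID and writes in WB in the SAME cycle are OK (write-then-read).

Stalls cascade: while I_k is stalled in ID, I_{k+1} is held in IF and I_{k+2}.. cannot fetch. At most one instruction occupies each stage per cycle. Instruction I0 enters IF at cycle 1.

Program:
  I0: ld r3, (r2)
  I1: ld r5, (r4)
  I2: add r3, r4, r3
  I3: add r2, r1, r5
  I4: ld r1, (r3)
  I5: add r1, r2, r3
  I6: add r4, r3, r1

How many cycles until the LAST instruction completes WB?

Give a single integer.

Answer: 15

Derivation:
I0 ld r3 <- r2: IF@1 ID@2 stall=0 (-) EX@3 MEM@4 WB@5
I1 ld r5 <- r4: IF@2 ID@3 stall=0 (-) EX@4 MEM@5 WB@6
I2 add r3 <- r4,r3: IF@3 ID@4 stall=1 (RAW on I0.r3 (WB@5)) EX@6 MEM@7 WB@8
I3 add r2 <- r1,r5: IF@4 ID@6 stall=0 (-) EX@7 MEM@8 WB@9
I4 ld r1 <- r3: IF@6 ID@7 stall=1 (RAW on I2.r3 (WB@8)) EX@9 MEM@10 WB@11
I5 add r1 <- r2,r3: IF@7 ID@9 stall=0 (-) EX@10 MEM@11 WB@12
I6 add r4 <- r3,r1: IF@9 ID@10 stall=2 (RAW on I5.r1 (WB@12)) EX@13 MEM@14 WB@15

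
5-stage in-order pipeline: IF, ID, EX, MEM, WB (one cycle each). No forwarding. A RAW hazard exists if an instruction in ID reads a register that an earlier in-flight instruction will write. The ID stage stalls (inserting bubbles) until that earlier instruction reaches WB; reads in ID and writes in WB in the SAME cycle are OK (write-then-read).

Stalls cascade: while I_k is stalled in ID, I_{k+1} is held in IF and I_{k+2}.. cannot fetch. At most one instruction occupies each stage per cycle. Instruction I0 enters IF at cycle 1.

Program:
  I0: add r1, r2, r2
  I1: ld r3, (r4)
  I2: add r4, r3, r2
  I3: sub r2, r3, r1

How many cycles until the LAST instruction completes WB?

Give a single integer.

I0 add r1 <- r2,r2: IF@1 ID@2 stall=0 (-) EX@3 MEM@4 WB@5
I1 ld r3 <- r4: IF@2 ID@3 stall=0 (-) EX@4 MEM@5 WB@6
I2 add r4 <- r3,r2: IF@3 ID@4 stall=2 (RAW on I1.r3 (WB@6)) EX@7 MEM@8 WB@9
I3 sub r2 <- r3,r1: IF@4 ID@7 stall=0 (-) EX@8 MEM@9 WB@10

Answer: 10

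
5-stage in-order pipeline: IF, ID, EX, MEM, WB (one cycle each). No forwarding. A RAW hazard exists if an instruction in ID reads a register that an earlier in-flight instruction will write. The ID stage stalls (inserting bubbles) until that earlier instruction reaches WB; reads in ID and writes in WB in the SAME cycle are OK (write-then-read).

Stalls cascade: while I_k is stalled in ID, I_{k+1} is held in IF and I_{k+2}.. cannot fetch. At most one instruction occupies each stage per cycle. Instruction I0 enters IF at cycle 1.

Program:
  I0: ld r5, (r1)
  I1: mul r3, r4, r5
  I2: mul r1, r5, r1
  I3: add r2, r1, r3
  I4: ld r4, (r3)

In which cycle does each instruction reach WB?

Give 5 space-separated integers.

I0 ld r5 <- r1: IF@1 ID@2 stall=0 (-) EX@3 MEM@4 WB@5
I1 mul r3 <- r4,r5: IF@2 ID@3 stall=2 (RAW on I0.r5 (WB@5)) EX@6 MEM@7 WB@8
I2 mul r1 <- r5,r1: IF@3 ID@6 stall=0 (-) EX@7 MEM@8 WB@9
I3 add r2 <- r1,r3: IF@6 ID@7 stall=2 (RAW on I2.r1 (WB@9)) EX@10 MEM@11 WB@12
I4 ld r4 <- r3: IF@7 ID@10 stall=0 (-) EX@11 MEM@12 WB@13

Answer: 5 8 9 12 13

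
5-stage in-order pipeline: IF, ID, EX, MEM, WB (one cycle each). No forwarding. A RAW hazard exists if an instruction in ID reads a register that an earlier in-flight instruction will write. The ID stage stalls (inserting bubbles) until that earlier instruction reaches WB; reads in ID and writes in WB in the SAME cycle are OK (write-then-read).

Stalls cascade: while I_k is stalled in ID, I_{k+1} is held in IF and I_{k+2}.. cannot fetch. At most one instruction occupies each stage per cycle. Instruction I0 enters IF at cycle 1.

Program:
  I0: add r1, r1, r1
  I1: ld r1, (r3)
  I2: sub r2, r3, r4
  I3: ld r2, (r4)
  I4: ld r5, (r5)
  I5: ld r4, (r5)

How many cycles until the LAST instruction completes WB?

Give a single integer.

Answer: 12

Derivation:
I0 add r1 <- r1,r1: IF@1 ID@2 stall=0 (-) EX@3 MEM@4 WB@5
I1 ld r1 <- r3: IF@2 ID@3 stall=0 (-) EX@4 MEM@5 WB@6
I2 sub r2 <- r3,r4: IF@3 ID@4 stall=0 (-) EX@5 MEM@6 WB@7
I3 ld r2 <- r4: IF@4 ID@5 stall=0 (-) EX@6 MEM@7 WB@8
I4 ld r5 <- r5: IF@5 ID@6 stall=0 (-) EX@7 MEM@8 WB@9
I5 ld r4 <- r5: IF@6 ID@7 stall=2 (RAW on I4.r5 (WB@9)) EX@10 MEM@11 WB@12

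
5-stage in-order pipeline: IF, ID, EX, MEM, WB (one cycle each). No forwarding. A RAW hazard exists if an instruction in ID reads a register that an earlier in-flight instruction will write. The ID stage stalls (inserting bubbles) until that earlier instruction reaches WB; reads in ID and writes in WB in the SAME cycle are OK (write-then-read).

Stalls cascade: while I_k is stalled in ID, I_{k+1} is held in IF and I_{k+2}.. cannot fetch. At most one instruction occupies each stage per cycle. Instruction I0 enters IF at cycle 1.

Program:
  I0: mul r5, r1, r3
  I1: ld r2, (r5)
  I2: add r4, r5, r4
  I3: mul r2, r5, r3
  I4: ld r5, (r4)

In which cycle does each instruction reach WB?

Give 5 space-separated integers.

Answer: 5 8 9 10 12

Derivation:
I0 mul r5 <- r1,r3: IF@1 ID@2 stall=0 (-) EX@3 MEM@4 WB@5
I1 ld r2 <- r5: IF@2 ID@3 stall=2 (RAW on I0.r5 (WB@5)) EX@6 MEM@7 WB@8
I2 add r4 <- r5,r4: IF@3 ID@6 stall=0 (-) EX@7 MEM@8 WB@9
I3 mul r2 <- r5,r3: IF@6 ID@7 stall=0 (-) EX@8 MEM@9 WB@10
I4 ld r5 <- r4: IF@7 ID@8 stall=1 (RAW on I2.r4 (WB@9)) EX@10 MEM@11 WB@12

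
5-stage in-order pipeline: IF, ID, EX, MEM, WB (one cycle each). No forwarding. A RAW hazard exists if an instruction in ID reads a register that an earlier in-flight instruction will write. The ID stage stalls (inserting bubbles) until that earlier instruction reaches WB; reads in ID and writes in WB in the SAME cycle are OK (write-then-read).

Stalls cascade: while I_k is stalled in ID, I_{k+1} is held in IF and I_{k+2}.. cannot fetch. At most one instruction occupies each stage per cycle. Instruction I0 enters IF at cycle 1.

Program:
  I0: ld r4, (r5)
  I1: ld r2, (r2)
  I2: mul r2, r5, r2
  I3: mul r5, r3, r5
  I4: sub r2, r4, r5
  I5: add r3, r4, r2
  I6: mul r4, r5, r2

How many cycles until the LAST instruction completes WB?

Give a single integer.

Answer: 17

Derivation:
I0 ld r4 <- r5: IF@1 ID@2 stall=0 (-) EX@3 MEM@4 WB@5
I1 ld r2 <- r2: IF@2 ID@3 stall=0 (-) EX@4 MEM@5 WB@6
I2 mul r2 <- r5,r2: IF@3 ID@4 stall=2 (RAW on I1.r2 (WB@6)) EX@7 MEM@8 WB@9
I3 mul r5 <- r3,r5: IF@4 ID@7 stall=0 (-) EX@8 MEM@9 WB@10
I4 sub r2 <- r4,r5: IF@7 ID@8 stall=2 (RAW on I3.r5 (WB@10)) EX@11 MEM@12 WB@13
I5 add r3 <- r4,r2: IF@8 ID@11 stall=2 (RAW on I4.r2 (WB@13)) EX@14 MEM@15 WB@16
I6 mul r4 <- r5,r2: IF@11 ID@14 stall=0 (-) EX@15 MEM@16 WB@17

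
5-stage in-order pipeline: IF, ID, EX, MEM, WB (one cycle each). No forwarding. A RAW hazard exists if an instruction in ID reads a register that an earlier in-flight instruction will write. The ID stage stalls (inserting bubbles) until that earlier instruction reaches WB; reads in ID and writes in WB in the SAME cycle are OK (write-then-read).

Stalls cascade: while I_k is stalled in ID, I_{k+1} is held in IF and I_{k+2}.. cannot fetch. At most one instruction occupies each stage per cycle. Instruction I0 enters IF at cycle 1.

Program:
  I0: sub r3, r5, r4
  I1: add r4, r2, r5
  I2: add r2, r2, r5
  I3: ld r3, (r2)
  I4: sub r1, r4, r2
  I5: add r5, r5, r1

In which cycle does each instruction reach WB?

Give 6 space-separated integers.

I0 sub r3 <- r5,r4: IF@1 ID@2 stall=0 (-) EX@3 MEM@4 WB@5
I1 add r4 <- r2,r5: IF@2 ID@3 stall=0 (-) EX@4 MEM@5 WB@6
I2 add r2 <- r2,r5: IF@3 ID@4 stall=0 (-) EX@5 MEM@6 WB@7
I3 ld r3 <- r2: IF@4 ID@5 stall=2 (RAW on I2.r2 (WB@7)) EX@8 MEM@9 WB@10
I4 sub r1 <- r4,r2: IF@5 ID@8 stall=0 (-) EX@9 MEM@10 WB@11
I5 add r5 <- r5,r1: IF@8 ID@9 stall=2 (RAW on I4.r1 (WB@11)) EX@12 MEM@13 WB@14

Answer: 5 6 7 10 11 14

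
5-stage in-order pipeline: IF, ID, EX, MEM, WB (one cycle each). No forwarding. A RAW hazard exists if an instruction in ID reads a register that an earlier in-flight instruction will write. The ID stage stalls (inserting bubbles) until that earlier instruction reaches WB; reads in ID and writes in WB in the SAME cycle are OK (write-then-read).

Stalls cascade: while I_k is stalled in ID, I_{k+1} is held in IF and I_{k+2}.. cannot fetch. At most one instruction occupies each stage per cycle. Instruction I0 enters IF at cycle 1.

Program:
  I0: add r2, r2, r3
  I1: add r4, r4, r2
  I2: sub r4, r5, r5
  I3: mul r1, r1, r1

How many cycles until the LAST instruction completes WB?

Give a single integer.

Answer: 10

Derivation:
I0 add r2 <- r2,r3: IF@1 ID@2 stall=0 (-) EX@3 MEM@4 WB@5
I1 add r4 <- r4,r2: IF@2 ID@3 stall=2 (RAW on I0.r2 (WB@5)) EX@6 MEM@7 WB@8
I2 sub r4 <- r5,r5: IF@3 ID@6 stall=0 (-) EX@7 MEM@8 WB@9
I3 mul r1 <- r1,r1: IF@6 ID@7 stall=0 (-) EX@8 MEM@9 WB@10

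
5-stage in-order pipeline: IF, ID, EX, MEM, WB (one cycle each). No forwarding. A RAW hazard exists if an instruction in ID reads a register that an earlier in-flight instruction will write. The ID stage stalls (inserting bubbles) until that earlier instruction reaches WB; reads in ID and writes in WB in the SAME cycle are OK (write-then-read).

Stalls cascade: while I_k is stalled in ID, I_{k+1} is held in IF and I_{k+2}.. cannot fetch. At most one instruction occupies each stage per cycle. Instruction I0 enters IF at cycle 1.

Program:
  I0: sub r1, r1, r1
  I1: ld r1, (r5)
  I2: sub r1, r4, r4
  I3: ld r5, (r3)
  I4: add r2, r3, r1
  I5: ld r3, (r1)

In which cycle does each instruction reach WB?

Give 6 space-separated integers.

Answer: 5 6 7 8 10 11

Derivation:
I0 sub r1 <- r1,r1: IF@1 ID@2 stall=0 (-) EX@3 MEM@4 WB@5
I1 ld r1 <- r5: IF@2 ID@3 stall=0 (-) EX@4 MEM@5 WB@6
I2 sub r1 <- r4,r4: IF@3 ID@4 stall=0 (-) EX@5 MEM@6 WB@7
I3 ld r5 <- r3: IF@4 ID@5 stall=0 (-) EX@6 MEM@7 WB@8
I4 add r2 <- r3,r1: IF@5 ID@6 stall=1 (RAW on I2.r1 (WB@7)) EX@8 MEM@9 WB@10
I5 ld r3 <- r1: IF@6 ID@8 stall=0 (-) EX@9 MEM@10 WB@11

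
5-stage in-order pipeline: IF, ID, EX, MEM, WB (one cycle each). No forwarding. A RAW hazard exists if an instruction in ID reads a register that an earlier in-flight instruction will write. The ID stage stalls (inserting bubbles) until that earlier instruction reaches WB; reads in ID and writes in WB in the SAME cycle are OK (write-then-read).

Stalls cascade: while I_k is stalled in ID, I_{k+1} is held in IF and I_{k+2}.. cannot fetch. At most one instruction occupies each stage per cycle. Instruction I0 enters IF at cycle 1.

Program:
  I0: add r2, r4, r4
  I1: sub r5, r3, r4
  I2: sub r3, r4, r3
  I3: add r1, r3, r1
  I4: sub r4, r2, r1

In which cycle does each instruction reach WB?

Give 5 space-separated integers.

I0 add r2 <- r4,r4: IF@1 ID@2 stall=0 (-) EX@3 MEM@4 WB@5
I1 sub r5 <- r3,r4: IF@2 ID@3 stall=0 (-) EX@4 MEM@5 WB@6
I2 sub r3 <- r4,r3: IF@3 ID@4 stall=0 (-) EX@5 MEM@6 WB@7
I3 add r1 <- r3,r1: IF@4 ID@5 stall=2 (RAW on I2.r3 (WB@7)) EX@8 MEM@9 WB@10
I4 sub r4 <- r2,r1: IF@5 ID@8 stall=2 (RAW on I3.r1 (WB@10)) EX@11 MEM@12 WB@13

Answer: 5 6 7 10 13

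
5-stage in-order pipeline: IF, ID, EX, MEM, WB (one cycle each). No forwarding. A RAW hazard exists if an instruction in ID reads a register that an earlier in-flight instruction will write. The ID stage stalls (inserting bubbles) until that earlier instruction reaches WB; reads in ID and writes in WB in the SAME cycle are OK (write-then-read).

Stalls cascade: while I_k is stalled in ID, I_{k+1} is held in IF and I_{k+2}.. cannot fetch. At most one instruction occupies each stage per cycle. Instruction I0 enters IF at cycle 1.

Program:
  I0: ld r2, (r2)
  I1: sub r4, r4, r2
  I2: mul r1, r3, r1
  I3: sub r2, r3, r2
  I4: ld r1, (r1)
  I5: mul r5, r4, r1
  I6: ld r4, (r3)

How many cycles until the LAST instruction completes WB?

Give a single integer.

I0 ld r2 <- r2: IF@1 ID@2 stall=0 (-) EX@3 MEM@4 WB@5
I1 sub r4 <- r4,r2: IF@2 ID@3 stall=2 (RAW on I0.r2 (WB@5)) EX@6 MEM@7 WB@8
I2 mul r1 <- r3,r1: IF@3 ID@6 stall=0 (-) EX@7 MEM@8 WB@9
I3 sub r2 <- r3,r2: IF@6 ID@7 stall=0 (-) EX@8 MEM@9 WB@10
I4 ld r1 <- r1: IF@7 ID@8 stall=1 (RAW on I2.r1 (WB@9)) EX@10 MEM@11 WB@12
I5 mul r5 <- r4,r1: IF@8 ID@10 stall=2 (RAW on I4.r1 (WB@12)) EX@13 MEM@14 WB@15
I6 ld r4 <- r3: IF@10 ID@13 stall=0 (-) EX@14 MEM@15 WB@16

Answer: 16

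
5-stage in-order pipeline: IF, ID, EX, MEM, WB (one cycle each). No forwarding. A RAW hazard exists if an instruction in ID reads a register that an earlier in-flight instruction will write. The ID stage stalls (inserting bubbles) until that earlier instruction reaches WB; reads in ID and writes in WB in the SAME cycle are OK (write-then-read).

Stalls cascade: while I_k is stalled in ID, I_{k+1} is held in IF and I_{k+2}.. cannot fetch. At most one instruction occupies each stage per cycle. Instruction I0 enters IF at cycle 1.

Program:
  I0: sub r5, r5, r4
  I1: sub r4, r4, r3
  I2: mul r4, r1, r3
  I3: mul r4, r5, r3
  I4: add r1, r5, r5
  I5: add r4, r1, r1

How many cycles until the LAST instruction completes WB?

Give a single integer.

I0 sub r5 <- r5,r4: IF@1 ID@2 stall=0 (-) EX@3 MEM@4 WB@5
I1 sub r4 <- r4,r3: IF@2 ID@3 stall=0 (-) EX@4 MEM@5 WB@6
I2 mul r4 <- r1,r3: IF@3 ID@4 stall=0 (-) EX@5 MEM@6 WB@7
I3 mul r4 <- r5,r3: IF@4 ID@5 stall=0 (-) EX@6 MEM@7 WB@8
I4 add r1 <- r5,r5: IF@5 ID@6 stall=0 (-) EX@7 MEM@8 WB@9
I5 add r4 <- r1,r1: IF@6 ID@7 stall=2 (RAW on I4.r1 (WB@9)) EX@10 MEM@11 WB@12

Answer: 12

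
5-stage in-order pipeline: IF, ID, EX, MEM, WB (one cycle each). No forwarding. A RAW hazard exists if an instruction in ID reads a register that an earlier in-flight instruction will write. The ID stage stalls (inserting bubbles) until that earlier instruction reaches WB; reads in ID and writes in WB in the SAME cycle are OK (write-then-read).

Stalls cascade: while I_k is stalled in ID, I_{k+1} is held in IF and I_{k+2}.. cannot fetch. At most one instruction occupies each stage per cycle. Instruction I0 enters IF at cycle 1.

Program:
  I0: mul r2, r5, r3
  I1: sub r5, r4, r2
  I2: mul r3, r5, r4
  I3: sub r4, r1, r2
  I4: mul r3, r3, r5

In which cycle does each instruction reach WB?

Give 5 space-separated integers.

Answer: 5 8 11 12 14

Derivation:
I0 mul r2 <- r5,r3: IF@1 ID@2 stall=0 (-) EX@3 MEM@4 WB@5
I1 sub r5 <- r4,r2: IF@2 ID@3 stall=2 (RAW on I0.r2 (WB@5)) EX@6 MEM@7 WB@8
I2 mul r3 <- r5,r4: IF@3 ID@6 stall=2 (RAW on I1.r5 (WB@8)) EX@9 MEM@10 WB@11
I3 sub r4 <- r1,r2: IF@6 ID@9 stall=0 (-) EX@10 MEM@11 WB@12
I4 mul r3 <- r3,r5: IF@9 ID@10 stall=1 (RAW on I2.r3 (WB@11)) EX@12 MEM@13 WB@14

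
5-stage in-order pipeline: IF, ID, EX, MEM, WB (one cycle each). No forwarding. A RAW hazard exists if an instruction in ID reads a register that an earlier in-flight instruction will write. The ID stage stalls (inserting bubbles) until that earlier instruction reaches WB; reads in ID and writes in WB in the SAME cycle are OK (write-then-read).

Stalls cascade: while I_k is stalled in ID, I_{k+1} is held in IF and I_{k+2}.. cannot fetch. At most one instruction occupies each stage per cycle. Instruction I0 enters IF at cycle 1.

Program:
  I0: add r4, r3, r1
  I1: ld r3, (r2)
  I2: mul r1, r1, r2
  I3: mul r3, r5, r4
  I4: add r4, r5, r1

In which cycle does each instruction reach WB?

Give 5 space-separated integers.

Answer: 5 6 7 8 10

Derivation:
I0 add r4 <- r3,r1: IF@1 ID@2 stall=0 (-) EX@3 MEM@4 WB@5
I1 ld r3 <- r2: IF@2 ID@3 stall=0 (-) EX@4 MEM@5 WB@6
I2 mul r1 <- r1,r2: IF@3 ID@4 stall=0 (-) EX@5 MEM@6 WB@7
I3 mul r3 <- r5,r4: IF@4 ID@5 stall=0 (-) EX@6 MEM@7 WB@8
I4 add r4 <- r5,r1: IF@5 ID@6 stall=1 (RAW on I2.r1 (WB@7)) EX@8 MEM@9 WB@10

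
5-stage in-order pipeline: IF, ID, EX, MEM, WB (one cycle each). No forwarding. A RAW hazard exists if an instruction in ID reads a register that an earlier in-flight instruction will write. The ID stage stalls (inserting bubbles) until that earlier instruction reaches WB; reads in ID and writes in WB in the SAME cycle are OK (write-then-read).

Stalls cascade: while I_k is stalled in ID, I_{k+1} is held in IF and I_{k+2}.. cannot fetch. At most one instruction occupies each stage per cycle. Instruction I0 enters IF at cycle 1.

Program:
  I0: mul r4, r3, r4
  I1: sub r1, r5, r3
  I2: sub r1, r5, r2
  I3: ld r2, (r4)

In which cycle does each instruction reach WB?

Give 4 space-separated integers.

Answer: 5 6 7 8

Derivation:
I0 mul r4 <- r3,r4: IF@1 ID@2 stall=0 (-) EX@3 MEM@4 WB@5
I1 sub r1 <- r5,r3: IF@2 ID@3 stall=0 (-) EX@4 MEM@5 WB@6
I2 sub r1 <- r5,r2: IF@3 ID@4 stall=0 (-) EX@5 MEM@6 WB@7
I3 ld r2 <- r4: IF@4 ID@5 stall=0 (-) EX@6 MEM@7 WB@8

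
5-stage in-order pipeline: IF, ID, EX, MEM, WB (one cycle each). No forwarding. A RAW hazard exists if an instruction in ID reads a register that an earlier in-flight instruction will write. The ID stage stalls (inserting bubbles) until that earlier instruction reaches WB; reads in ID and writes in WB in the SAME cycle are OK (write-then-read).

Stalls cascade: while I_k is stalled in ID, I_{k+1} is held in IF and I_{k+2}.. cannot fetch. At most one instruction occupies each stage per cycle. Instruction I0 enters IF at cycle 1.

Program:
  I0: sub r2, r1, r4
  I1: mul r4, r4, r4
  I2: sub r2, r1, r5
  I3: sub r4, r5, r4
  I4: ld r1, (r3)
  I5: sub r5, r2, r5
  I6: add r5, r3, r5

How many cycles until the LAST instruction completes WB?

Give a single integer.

Answer: 14

Derivation:
I0 sub r2 <- r1,r4: IF@1 ID@2 stall=0 (-) EX@3 MEM@4 WB@5
I1 mul r4 <- r4,r4: IF@2 ID@3 stall=0 (-) EX@4 MEM@5 WB@6
I2 sub r2 <- r1,r5: IF@3 ID@4 stall=0 (-) EX@5 MEM@6 WB@7
I3 sub r4 <- r5,r4: IF@4 ID@5 stall=1 (RAW on I1.r4 (WB@6)) EX@7 MEM@8 WB@9
I4 ld r1 <- r3: IF@5 ID@7 stall=0 (-) EX@8 MEM@9 WB@10
I5 sub r5 <- r2,r5: IF@7 ID@8 stall=0 (-) EX@9 MEM@10 WB@11
I6 add r5 <- r3,r5: IF@8 ID@9 stall=2 (RAW on I5.r5 (WB@11)) EX@12 MEM@13 WB@14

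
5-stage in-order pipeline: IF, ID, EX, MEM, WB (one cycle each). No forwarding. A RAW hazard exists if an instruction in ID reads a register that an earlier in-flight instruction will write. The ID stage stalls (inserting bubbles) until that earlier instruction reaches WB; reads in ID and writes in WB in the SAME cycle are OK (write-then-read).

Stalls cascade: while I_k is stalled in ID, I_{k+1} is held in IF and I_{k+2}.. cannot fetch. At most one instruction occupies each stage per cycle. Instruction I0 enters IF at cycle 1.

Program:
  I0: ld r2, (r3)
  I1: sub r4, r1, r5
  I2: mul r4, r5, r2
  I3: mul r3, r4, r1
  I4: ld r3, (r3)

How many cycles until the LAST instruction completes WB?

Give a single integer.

Answer: 14

Derivation:
I0 ld r2 <- r3: IF@1 ID@2 stall=0 (-) EX@3 MEM@4 WB@5
I1 sub r4 <- r1,r5: IF@2 ID@3 stall=0 (-) EX@4 MEM@5 WB@6
I2 mul r4 <- r5,r2: IF@3 ID@4 stall=1 (RAW on I0.r2 (WB@5)) EX@6 MEM@7 WB@8
I3 mul r3 <- r4,r1: IF@4 ID@6 stall=2 (RAW on I2.r4 (WB@8)) EX@9 MEM@10 WB@11
I4 ld r3 <- r3: IF@6 ID@9 stall=2 (RAW on I3.r3 (WB@11)) EX@12 MEM@13 WB@14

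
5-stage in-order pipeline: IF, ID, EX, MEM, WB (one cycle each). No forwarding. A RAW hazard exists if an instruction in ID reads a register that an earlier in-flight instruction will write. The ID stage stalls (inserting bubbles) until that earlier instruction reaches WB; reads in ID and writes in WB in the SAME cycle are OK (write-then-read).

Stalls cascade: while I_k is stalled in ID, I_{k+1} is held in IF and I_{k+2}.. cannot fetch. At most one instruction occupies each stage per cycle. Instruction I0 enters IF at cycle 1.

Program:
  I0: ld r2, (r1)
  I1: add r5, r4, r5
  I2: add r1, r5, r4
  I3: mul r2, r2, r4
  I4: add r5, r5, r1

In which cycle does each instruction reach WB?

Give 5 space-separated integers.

I0 ld r2 <- r1: IF@1 ID@2 stall=0 (-) EX@3 MEM@4 WB@5
I1 add r5 <- r4,r5: IF@2 ID@3 stall=0 (-) EX@4 MEM@5 WB@6
I2 add r1 <- r5,r4: IF@3 ID@4 stall=2 (RAW on I1.r5 (WB@6)) EX@7 MEM@8 WB@9
I3 mul r2 <- r2,r4: IF@4 ID@7 stall=0 (-) EX@8 MEM@9 WB@10
I4 add r5 <- r5,r1: IF@7 ID@8 stall=1 (RAW on I2.r1 (WB@9)) EX@10 MEM@11 WB@12

Answer: 5 6 9 10 12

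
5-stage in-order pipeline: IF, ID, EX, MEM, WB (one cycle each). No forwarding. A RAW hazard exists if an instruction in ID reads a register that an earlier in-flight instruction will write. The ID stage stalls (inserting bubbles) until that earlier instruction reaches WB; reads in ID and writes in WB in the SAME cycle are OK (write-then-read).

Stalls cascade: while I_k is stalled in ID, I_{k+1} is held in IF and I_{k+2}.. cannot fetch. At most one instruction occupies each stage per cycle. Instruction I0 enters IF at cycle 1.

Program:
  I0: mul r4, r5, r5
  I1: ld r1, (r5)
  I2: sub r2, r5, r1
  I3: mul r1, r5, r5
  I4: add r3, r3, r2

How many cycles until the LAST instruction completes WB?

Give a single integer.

I0 mul r4 <- r5,r5: IF@1 ID@2 stall=0 (-) EX@3 MEM@4 WB@5
I1 ld r1 <- r5: IF@2 ID@3 stall=0 (-) EX@4 MEM@5 WB@6
I2 sub r2 <- r5,r1: IF@3 ID@4 stall=2 (RAW on I1.r1 (WB@6)) EX@7 MEM@8 WB@9
I3 mul r1 <- r5,r5: IF@4 ID@7 stall=0 (-) EX@8 MEM@9 WB@10
I4 add r3 <- r3,r2: IF@7 ID@8 stall=1 (RAW on I2.r2 (WB@9)) EX@10 MEM@11 WB@12

Answer: 12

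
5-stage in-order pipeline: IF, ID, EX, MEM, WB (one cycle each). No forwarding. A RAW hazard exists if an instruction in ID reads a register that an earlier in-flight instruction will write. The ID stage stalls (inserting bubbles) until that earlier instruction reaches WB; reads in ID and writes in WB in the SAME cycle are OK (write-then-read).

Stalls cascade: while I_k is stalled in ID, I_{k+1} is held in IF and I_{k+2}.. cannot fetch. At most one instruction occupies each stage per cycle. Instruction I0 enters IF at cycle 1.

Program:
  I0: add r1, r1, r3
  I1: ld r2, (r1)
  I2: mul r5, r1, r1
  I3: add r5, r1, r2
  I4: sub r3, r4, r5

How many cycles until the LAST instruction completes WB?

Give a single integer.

Answer: 14

Derivation:
I0 add r1 <- r1,r3: IF@1 ID@2 stall=0 (-) EX@3 MEM@4 WB@5
I1 ld r2 <- r1: IF@2 ID@3 stall=2 (RAW on I0.r1 (WB@5)) EX@6 MEM@7 WB@8
I2 mul r5 <- r1,r1: IF@3 ID@6 stall=0 (-) EX@7 MEM@8 WB@9
I3 add r5 <- r1,r2: IF@6 ID@7 stall=1 (RAW on I1.r2 (WB@8)) EX@9 MEM@10 WB@11
I4 sub r3 <- r4,r5: IF@7 ID@9 stall=2 (RAW on I3.r5 (WB@11)) EX@12 MEM@13 WB@14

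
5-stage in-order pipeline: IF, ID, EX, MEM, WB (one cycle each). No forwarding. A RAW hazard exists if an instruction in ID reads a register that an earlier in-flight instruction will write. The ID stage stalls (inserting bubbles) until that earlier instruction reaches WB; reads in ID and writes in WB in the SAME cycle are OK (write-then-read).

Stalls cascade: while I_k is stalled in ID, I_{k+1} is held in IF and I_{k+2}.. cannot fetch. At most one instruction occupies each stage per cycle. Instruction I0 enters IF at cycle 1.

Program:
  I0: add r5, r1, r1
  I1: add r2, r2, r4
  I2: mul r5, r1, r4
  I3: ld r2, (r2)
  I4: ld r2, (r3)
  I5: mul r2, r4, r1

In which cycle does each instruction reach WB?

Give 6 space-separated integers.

I0 add r5 <- r1,r1: IF@1 ID@2 stall=0 (-) EX@3 MEM@4 WB@5
I1 add r2 <- r2,r4: IF@2 ID@3 stall=0 (-) EX@4 MEM@5 WB@6
I2 mul r5 <- r1,r4: IF@3 ID@4 stall=0 (-) EX@5 MEM@6 WB@7
I3 ld r2 <- r2: IF@4 ID@5 stall=1 (RAW on I1.r2 (WB@6)) EX@7 MEM@8 WB@9
I4 ld r2 <- r3: IF@5 ID@7 stall=0 (-) EX@8 MEM@9 WB@10
I5 mul r2 <- r4,r1: IF@7 ID@8 stall=0 (-) EX@9 MEM@10 WB@11

Answer: 5 6 7 9 10 11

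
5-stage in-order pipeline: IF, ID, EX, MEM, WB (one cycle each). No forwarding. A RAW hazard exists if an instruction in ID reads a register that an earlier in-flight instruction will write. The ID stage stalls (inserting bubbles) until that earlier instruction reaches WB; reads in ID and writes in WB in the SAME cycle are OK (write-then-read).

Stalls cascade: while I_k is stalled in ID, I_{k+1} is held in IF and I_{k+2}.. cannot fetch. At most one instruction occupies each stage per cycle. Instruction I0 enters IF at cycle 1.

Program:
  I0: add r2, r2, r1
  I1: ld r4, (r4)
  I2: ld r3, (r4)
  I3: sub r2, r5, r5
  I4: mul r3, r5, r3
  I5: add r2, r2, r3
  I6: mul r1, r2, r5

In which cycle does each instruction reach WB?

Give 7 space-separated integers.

I0 add r2 <- r2,r1: IF@1 ID@2 stall=0 (-) EX@3 MEM@4 WB@5
I1 ld r4 <- r4: IF@2 ID@3 stall=0 (-) EX@4 MEM@5 WB@6
I2 ld r3 <- r4: IF@3 ID@4 stall=2 (RAW on I1.r4 (WB@6)) EX@7 MEM@8 WB@9
I3 sub r2 <- r5,r5: IF@4 ID@7 stall=0 (-) EX@8 MEM@9 WB@10
I4 mul r3 <- r5,r3: IF@7 ID@8 stall=1 (RAW on I2.r3 (WB@9)) EX@10 MEM@11 WB@12
I5 add r2 <- r2,r3: IF@8 ID@10 stall=2 (RAW on I4.r3 (WB@12)) EX@13 MEM@14 WB@15
I6 mul r1 <- r2,r5: IF@10 ID@13 stall=2 (RAW on I5.r2 (WB@15)) EX@16 MEM@17 WB@18

Answer: 5 6 9 10 12 15 18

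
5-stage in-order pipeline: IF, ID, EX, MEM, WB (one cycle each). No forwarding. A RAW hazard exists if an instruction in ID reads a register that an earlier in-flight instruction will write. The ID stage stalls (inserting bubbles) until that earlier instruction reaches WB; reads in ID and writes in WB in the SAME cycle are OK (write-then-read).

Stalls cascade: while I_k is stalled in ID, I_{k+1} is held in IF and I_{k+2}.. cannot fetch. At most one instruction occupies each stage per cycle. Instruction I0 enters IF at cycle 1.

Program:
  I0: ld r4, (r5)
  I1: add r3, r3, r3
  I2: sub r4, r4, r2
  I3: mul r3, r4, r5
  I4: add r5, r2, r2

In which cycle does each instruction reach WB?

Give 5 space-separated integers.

Answer: 5 6 8 11 12

Derivation:
I0 ld r4 <- r5: IF@1 ID@2 stall=0 (-) EX@3 MEM@4 WB@5
I1 add r3 <- r3,r3: IF@2 ID@3 stall=0 (-) EX@4 MEM@5 WB@6
I2 sub r4 <- r4,r2: IF@3 ID@4 stall=1 (RAW on I0.r4 (WB@5)) EX@6 MEM@7 WB@8
I3 mul r3 <- r4,r5: IF@4 ID@6 stall=2 (RAW on I2.r4 (WB@8)) EX@9 MEM@10 WB@11
I4 add r5 <- r2,r2: IF@6 ID@9 stall=0 (-) EX@10 MEM@11 WB@12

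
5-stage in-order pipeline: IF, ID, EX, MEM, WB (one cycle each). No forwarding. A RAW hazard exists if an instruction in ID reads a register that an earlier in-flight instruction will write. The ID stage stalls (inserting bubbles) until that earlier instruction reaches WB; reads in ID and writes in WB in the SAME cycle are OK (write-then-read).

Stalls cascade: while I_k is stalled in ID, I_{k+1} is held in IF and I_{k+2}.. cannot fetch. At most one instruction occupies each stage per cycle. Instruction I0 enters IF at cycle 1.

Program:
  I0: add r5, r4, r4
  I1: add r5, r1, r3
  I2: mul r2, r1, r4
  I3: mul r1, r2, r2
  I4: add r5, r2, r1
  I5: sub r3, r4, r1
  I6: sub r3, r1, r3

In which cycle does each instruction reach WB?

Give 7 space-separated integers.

I0 add r5 <- r4,r4: IF@1 ID@2 stall=0 (-) EX@3 MEM@4 WB@5
I1 add r5 <- r1,r3: IF@2 ID@3 stall=0 (-) EX@4 MEM@5 WB@6
I2 mul r2 <- r1,r4: IF@3 ID@4 stall=0 (-) EX@5 MEM@6 WB@7
I3 mul r1 <- r2,r2: IF@4 ID@5 stall=2 (RAW on I2.r2 (WB@7)) EX@8 MEM@9 WB@10
I4 add r5 <- r2,r1: IF@5 ID@8 stall=2 (RAW on I3.r1 (WB@10)) EX@11 MEM@12 WB@13
I5 sub r3 <- r4,r1: IF@8 ID@11 stall=0 (-) EX@12 MEM@13 WB@14
I6 sub r3 <- r1,r3: IF@11 ID@12 stall=2 (RAW on I5.r3 (WB@14)) EX@15 MEM@16 WB@17

Answer: 5 6 7 10 13 14 17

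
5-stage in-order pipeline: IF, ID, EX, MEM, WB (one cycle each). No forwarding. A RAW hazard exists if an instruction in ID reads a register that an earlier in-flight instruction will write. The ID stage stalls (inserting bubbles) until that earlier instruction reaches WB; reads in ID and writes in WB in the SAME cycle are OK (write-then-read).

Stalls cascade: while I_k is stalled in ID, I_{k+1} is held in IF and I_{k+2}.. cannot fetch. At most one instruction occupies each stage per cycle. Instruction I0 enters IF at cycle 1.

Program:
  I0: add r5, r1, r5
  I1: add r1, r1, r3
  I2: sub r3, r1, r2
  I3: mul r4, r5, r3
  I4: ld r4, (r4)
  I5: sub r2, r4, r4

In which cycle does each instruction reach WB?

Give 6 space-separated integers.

I0 add r5 <- r1,r5: IF@1 ID@2 stall=0 (-) EX@3 MEM@4 WB@5
I1 add r1 <- r1,r3: IF@2 ID@3 stall=0 (-) EX@4 MEM@5 WB@6
I2 sub r3 <- r1,r2: IF@3 ID@4 stall=2 (RAW on I1.r1 (WB@6)) EX@7 MEM@8 WB@9
I3 mul r4 <- r5,r3: IF@4 ID@7 stall=2 (RAW on I2.r3 (WB@9)) EX@10 MEM@11 WB@12
I4 ld r4 <- r4: IF@7 ID@10 stall=2 (RAW on I3.r4 (WB@12)) EX@13 MEM@14 WB@15
I5 sub r2 <- r4,r4: IF@10 ID@13 stall=2 (RAW on I4.r4 (WB@15)) EX@16 MEM@17 WB@18

Answer: 5 6 9 12 15 18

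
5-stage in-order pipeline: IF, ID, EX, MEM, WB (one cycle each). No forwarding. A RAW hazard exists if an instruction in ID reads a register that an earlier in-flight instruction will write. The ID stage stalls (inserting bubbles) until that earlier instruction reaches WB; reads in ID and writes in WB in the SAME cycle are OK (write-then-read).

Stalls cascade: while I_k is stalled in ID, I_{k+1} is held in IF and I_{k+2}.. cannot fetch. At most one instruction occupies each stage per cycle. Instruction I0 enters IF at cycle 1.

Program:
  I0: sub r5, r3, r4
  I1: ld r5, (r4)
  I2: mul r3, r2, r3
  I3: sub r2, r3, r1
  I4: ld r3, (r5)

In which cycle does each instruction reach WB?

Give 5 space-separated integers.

I0 sub r5 <- r3,r4: IF@1 ID@2 stall=0 (-) EX@3 MEM@4 WB@5
I1 ld r5 <- r4: IF@2 ID@3 stall=0 (-) EX@4 MEM@5 WB@6
I2 mul r3 <- r2,r3: IF@3 ID@4 stall=0 (-) EX@5 MEM@6 WB@7
I3 sub r2 <- r3,r1: IF@4 ID@5 stall=2 (RAW on I2.r3 (WB@7)) EX@8 MEM@9 WB@10
I4 ld r3 <- r5: IF@5 ID@8 stall=0 (-) EX@9 MEM@10 WB@11

Answer: 5 6 7 10 11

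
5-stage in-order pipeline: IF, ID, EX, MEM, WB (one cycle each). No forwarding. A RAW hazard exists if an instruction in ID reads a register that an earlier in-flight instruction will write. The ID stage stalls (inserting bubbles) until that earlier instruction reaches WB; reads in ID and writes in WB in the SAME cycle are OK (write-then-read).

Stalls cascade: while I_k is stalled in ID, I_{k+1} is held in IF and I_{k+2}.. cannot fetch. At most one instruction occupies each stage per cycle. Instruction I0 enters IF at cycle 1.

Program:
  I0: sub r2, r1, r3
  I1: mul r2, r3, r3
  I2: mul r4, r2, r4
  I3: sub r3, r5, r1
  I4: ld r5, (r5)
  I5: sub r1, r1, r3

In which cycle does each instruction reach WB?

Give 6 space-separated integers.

I0 sub r2 <- r1,r3: IF@1 ID@2 stall=0 (-) EX@3 MEM@4 WB@5
I1 mul r2 <- r3,r3: IF@2 ID@3 stall=0 (-) EX@4 MEM@5 WB@6
I2 mul r4 <- r2,r4: IF@3 ID@4 stall=2 (RAW on I1.r2 (WB@6)) EX@7 MEM@8 WB@9
I3 sub r3 <- r5,r1: IF@4 ID@7 stall=0 (-) EX@8 MEM@9 WB@10
I4 ld r5 <- r5: IF@7 ID@8 stall=0 (-) EX@9 MEM@10 WB@11
I5 sub r1 <- r1,r3: IF@8 ID@9 stall=1 (RAW on I3.r3 (WB@10)) EX@11 MEM@12 WB@13

Answer: 5 6 9 10 11 13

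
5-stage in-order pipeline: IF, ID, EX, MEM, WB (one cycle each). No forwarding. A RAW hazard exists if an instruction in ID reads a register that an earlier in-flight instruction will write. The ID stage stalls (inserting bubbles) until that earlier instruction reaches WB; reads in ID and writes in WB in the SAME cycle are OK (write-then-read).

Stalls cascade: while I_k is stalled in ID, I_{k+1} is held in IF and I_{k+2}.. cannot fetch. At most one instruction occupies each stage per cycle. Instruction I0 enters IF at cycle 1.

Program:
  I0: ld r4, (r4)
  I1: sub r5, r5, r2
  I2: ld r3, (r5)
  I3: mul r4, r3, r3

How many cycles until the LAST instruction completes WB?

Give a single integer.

Answer: 12

Derivation:
I0 ld r4 <- r4: IF@1 ID@2 stall=0 (-) EX@3 MEM@4 WB@5
I1 sub r5 <- r5,r2: IF@2 ID@3 stall=0 (-) EX@4 MEM@5 WB@6
I2 ld r3 <- r5: IF@3 ID@4 stall=2 (RAW on I1.r5 (WB@6)) EX@7 MEM@8 WB@9
I3 mul r4 <- r3,r3: IF@4 ID@7 stall=2 (RAW on I2.r3 (WB@9)) EX@10 MEM@11 WB@12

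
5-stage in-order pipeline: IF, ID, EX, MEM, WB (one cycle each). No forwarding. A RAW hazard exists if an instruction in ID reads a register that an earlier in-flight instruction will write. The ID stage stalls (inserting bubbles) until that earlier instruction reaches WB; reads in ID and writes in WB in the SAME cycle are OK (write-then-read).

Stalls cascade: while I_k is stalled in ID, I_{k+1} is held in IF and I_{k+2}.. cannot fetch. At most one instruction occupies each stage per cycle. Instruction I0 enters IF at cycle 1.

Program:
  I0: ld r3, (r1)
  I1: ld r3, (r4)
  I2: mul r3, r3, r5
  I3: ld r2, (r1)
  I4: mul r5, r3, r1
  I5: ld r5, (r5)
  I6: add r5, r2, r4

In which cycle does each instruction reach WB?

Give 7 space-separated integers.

Answer: 5 6 9 10 12 15 16

Derivation:
I0 ld r3 <- r1: IF@1 ID@2 stall=0 (-) EX@3 MEM@4 WB@5
I1 ld r3 <- r4: IF@2 ID@3 stall=0 (-) EX@4 MEM@5 WB@6
I2 mul r3 <- r3,r5: IF@3 ID@4 stall=2 (RAW on I1.r3 (WB@6)) EX@7 MEM@8 WB@9
I3 ld r2 <- r1: IF@4 ID@7 stall=0 (-) EX@8 MEM@9 WB@10
I4 mul r5 <- r3,r1: IF@7 ID@8 stall=1 (RAW on I2.r3 (WB@9)) EX@10 MEM@11 WB@12
I5 ld r5 <- r5: IF@8 ID@10 stall=2 (RAW on I4.r5 (WB@12)) EX@13 MEM@14 WB@15
I6 add r5 <- r2,r4: IF@10 ID@13 stall=0 (-) EX@14 MEM@15 WB@16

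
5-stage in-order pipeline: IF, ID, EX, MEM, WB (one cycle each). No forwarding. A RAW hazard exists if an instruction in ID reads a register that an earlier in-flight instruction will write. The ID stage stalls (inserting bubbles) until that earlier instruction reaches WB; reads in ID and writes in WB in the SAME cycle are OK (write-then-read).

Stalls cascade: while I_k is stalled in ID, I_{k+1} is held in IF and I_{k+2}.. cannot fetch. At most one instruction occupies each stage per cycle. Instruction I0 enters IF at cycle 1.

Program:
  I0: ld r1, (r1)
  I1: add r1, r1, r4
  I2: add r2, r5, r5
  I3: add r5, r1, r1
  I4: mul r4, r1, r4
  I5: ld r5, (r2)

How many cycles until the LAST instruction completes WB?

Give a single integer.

I0 ld r1 <- r1: IF@1 ID@2 stall=0 (-) EX@3 MEM@4 WB@5
I1 add r1 <- r1,r4: IF@2 ID@3 stall=2 (RAW on I0.r1 (WB@5)) EX@6 MEM@7 WB@8
I2 add r2 <- r5,r5: IF@3 ID@6 stall=0 (-) EX@7 MEM@8 WB@9
I3 add r5 <- r1,r1: IF@6 ID@7 stall=1 (RAW on I1.r1 (WB@8)) EX@9 MEM@10 WB@11
I4 mul r4 <- r1,r4: IF@7 ID@9 stall=0 (-) EX@10 MEM@11 WB@12
I5 ld r5 <- r2: IF@9 ID@10 stall=0 (-) EX@11 MEM@12 WB@13

Answer: 13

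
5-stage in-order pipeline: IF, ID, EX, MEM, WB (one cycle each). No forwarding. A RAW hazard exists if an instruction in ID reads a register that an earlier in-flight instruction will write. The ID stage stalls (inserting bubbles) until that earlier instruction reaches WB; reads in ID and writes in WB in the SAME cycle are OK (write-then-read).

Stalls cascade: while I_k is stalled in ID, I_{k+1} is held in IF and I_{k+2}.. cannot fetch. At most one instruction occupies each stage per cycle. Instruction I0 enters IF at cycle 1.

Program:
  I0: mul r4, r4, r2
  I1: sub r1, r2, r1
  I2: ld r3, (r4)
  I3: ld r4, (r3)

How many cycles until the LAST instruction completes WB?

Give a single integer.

I0 mul r4 <- r4,r2: IF@1 ID@2 stall=0 (-) EX@3 MEM@4 WB@5
I1 sub r1 <- r2,r1: IF@2 ID@3 stall=0 (-) EX@4 MEM@5 WB@6
I2 ld r3 <- r4: IF@3 ID@4 stall=1 (RAW on I0.r4 (WB@5)) EX@6 MEM@7 WB@8
I3 ld r4 <- r3: IF@4 ID@6 stall=2 (RAW on I2.r3 (WB@8)) EX@9 MEM@10 WB@11

Answer: 11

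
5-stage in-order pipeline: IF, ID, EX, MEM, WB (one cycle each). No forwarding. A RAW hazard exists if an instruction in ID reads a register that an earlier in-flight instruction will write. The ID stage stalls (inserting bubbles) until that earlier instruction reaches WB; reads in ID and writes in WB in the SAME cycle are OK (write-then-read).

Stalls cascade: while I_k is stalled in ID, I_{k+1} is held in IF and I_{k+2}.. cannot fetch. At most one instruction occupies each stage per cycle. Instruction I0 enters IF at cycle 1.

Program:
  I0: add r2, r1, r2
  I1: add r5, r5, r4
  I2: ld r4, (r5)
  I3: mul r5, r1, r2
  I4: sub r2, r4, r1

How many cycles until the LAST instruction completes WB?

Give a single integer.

I0 add r2 <- r1,r2: IF@1 ID@2 stall=0 (-) EX@3 MEM@4 WB@5
I1 add r5 <- r5,r4: IF@2 ID@3 stall=0 (-) EX@4 MEM@5 WB@6
I2 ld r4 <- r5: IF@3 ID@4 stall=2 (RAW on I1.r5 (WB@6)) EX@7 MEM@8 WB@9
I3 mul r5 <- r1,r2: IF@4 ID@7 stall=0 (-) EX@8 MEM@9 WB@10
I4 sub r2 <- r4,r1: IF@7 ID@8 stall=1 (RAW on I2.r4 (WB@9)) EX@10 MEM@11 WB@12

Answer: 12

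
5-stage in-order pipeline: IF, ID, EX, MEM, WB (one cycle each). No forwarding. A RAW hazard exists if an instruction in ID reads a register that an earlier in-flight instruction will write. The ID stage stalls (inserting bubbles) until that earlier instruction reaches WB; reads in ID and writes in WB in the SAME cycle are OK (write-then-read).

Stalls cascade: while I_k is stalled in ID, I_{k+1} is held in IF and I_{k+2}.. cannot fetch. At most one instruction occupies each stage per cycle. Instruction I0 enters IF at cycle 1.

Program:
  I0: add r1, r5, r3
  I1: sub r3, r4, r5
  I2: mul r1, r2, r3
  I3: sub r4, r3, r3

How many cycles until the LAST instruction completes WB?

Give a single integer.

Answer: 10

Derivation:
I0 add r1 <- r5,r3: IF@1 ID@2 stall=0 (-) EX@3 MEM@4 WB@5
I1 sub r3 <- r4,r5: IF@2 ID@3 stall=0 (-) EX@4 MEM@5 WB@6
I2 mul r1 <- r2,r3: IF@3 ID@4 stall=2 (RAW on I1.r3 (WB@6)) EX@7 MEM@8 WB@9
I3 sub r4 <- r3,r3: IF@4 ID@7 stall=0 (-) EX@8 MEM@9 WB@10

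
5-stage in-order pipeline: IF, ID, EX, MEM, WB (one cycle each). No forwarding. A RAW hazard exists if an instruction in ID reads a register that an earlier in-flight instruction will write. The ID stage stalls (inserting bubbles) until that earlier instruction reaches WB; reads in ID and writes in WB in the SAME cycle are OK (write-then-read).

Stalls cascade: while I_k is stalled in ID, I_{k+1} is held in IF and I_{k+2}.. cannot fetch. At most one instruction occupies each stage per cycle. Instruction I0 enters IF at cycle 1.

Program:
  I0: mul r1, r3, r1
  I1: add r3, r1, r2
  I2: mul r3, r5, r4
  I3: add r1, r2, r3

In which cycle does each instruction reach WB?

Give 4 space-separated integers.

I0 mul r1 <- r3,r1: IF@1 ID@2 stall=0 (-) EX@3 MEM@4 WB@5
I1 add r3 <- r1,r2: IF@2 ID@3 stall=2 (RAW on I0.r1 (WB@5)) EX@6 MEM@7 WB@8
I2 mul r3 <- r5,r4: IF@3 ID@6 stall=0 (-) EX@7 MEM@8 WB@9
I3 add r1 <- r2,r3: IF@6 ID@7 stall=2 (RAW on I2.r3 (WB@9)) EX@10 MEM@11 WB@12

Answer: 5 8 9 12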